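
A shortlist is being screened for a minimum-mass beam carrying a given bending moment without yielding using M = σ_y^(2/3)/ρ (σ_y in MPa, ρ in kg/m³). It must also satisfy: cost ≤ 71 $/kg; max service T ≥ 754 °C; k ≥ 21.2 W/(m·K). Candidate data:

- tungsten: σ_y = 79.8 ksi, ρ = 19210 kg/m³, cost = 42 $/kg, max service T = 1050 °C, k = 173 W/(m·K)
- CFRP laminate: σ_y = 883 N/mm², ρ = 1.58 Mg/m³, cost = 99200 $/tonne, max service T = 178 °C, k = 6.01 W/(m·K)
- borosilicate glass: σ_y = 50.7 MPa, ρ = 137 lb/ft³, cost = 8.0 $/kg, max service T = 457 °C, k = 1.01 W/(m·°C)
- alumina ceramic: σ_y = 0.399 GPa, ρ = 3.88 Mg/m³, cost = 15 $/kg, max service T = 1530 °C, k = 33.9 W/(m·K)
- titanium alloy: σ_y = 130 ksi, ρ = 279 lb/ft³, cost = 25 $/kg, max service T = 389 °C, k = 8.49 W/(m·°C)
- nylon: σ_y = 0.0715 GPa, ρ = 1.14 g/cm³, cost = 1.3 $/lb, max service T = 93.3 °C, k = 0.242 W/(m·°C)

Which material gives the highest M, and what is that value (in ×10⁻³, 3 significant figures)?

Screen on constraints: cost ≤ 71 $/kg; max service T ≥ 754 °C; k ≥ 21.2 W/(m·K). Survivors: tungsten, alumina ceramic.
Normalizing units and computing the index:
  tungsten: σ_y = 550.2 MPa, ρ = 19210 kg/m³
  alumina ceramic: σ_y = 399.0 MPa, ρ = 3880 kg/m³
  alumina ceramic: M = 14.0×10⁻³
  tungsten: M = 3.50×10⁻³
Alumina ceramic has the largest M.

alumina ceramic, M = 14.0×10⁻³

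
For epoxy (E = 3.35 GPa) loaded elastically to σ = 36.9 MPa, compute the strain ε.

ε = σ/E = 36.9 / 3350 = 0.0110.

0.0110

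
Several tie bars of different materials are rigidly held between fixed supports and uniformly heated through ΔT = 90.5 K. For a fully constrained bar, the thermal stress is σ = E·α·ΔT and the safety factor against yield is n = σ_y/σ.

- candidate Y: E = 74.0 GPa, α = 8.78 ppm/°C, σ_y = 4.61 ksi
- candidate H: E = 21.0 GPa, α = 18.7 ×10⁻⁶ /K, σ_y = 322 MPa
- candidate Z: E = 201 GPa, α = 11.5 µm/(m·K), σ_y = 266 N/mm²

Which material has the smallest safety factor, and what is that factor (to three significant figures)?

candidate Y, n = 0.541

Converting E to GPa, α to ×10⁻⁶/K, σ_y to MPa, then σ and n for each:
  candidate Y: E = 74.00, α = 8.78, σ_y = 31.78 → σ = 58.8 MPa, n = 0.541
  candidate H: E = 21.00, α = 18.7, σ_y = 322.0 → σ = 35.5 MPa, n = 9.06
  candidate Z: E = 201.0, α = 11.5, σ_y = 266.0 → σ = 209 MPa, n = 1.27
Smallest n: candidate Y with n = 0.541.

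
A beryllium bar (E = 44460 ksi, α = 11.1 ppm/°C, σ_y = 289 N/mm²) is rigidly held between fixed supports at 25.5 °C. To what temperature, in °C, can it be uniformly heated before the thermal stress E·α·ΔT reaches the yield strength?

110 °C

E = 44460 ksi = 306.5 GPa.
σ_y = 289 N/mm² = 289.0 MPa.
E·α·ΔT = 289.0 MPa ⇒ ΔT = 289.0 / (306.5×10³ × 11.1×10⁻⁶) = 84.93 K.
T = 25.5 + 84.93 = 110.4 °C.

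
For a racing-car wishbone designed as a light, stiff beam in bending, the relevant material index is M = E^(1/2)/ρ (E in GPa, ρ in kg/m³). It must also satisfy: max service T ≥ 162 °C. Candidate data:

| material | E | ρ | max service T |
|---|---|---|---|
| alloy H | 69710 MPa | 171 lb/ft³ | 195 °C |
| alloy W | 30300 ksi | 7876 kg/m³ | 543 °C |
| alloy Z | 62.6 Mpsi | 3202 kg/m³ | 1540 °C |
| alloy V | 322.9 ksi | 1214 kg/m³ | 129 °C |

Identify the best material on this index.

alloy Z

Screen on constraints: max service T ≥ 162 °C. Survivors: alloy H, alloy W, alloy Z.
Putting every candidate on a common basis:
  alloy H: E = 69.71 GPa, ρ = 2739 kg/m³
  alloy W: E = 208.9 GPa, ρ = 7876 kg/m³
  alloy Z: E = 431.6 GPa, ρ = 3202 kg/m³
  alloy Z: M = 6.49×10⁻³
  alloy H: M = 3.05×10⁻³
  alloy W: M = 1.84×10⁻³
Highest index: alloy Z.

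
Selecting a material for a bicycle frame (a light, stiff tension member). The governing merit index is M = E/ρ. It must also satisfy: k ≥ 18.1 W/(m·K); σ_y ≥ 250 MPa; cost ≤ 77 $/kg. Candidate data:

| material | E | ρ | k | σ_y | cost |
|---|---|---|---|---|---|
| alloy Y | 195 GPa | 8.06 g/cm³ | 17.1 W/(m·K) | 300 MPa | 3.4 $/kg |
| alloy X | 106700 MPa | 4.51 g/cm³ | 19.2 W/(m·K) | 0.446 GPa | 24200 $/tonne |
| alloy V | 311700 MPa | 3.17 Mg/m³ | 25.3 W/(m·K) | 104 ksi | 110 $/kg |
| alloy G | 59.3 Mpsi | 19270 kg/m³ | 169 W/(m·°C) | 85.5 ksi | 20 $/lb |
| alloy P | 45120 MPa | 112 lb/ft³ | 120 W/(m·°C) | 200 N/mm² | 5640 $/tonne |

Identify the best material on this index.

alloy X

Screen on constraints: k ≥ 18.1 W/(m·K); σ_y ≥ 250 MPa; cost ≤ 77 $/kg. Survivors: alloy X, alloy G.
Normalizing units and computing the index:
  alloy X: E = 106.7 GPa, ρ = 4510 kg/m³
  alloy G: E = 408.9 GPa, ρ = 19270 kg/m³
  alloy X: M = 23.7 MN·m/kg
  alloy G: M = 21.2 MN·m/kg
Alloy X has the largest M.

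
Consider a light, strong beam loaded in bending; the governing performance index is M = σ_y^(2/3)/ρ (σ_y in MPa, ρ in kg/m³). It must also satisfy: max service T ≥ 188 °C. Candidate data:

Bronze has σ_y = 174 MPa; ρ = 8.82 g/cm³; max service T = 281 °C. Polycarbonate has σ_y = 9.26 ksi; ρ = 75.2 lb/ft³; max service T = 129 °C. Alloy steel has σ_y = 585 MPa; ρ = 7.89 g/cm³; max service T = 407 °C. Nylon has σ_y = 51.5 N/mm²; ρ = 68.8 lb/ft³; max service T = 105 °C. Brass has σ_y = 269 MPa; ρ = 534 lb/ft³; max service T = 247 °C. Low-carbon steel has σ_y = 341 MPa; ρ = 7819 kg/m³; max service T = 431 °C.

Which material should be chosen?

Screen on constraints: max service T ≥ 188 °C. Survivors: bronze, alloy steel, brass, low-carbon steel.
Convert each candidate to consistent units, then evaluate M:
  bronze: σ_y = 174.0 MPa, ρ = 8820 kg/m³
  alloy steel: σ_y = 585.0 MPa, ρ = 7890 kg/m³
  brass: σ_y = 269.0 MPa, ρ = 8554 kg/m³
  low-carbon steel: σ_y = 341.0 MPa, ρ = 7819 kg/m³
  alloy steel: M = 8.87×10⁻³
  low-carbon steel: M = 6.24×10⁻³
  brass: M = 4.87×10⁻³
  bronze: M = 3.53×10⁻³
Highest index: alloy steel.

alloy steel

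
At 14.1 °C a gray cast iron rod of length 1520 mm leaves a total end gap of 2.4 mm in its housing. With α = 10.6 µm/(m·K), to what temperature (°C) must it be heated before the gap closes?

α·L₀·ΔT = 2.4 mm ⇒ ΔT = 2.4 / (10.6×10⁻⁶ × 1520.0) = 149.0 K.
T = 14.1 + 149.0 = 163.1 °C.

163 °C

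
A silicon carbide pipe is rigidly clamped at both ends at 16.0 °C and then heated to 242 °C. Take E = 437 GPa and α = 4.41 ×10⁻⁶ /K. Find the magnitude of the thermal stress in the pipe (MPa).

436 MPa

ΔT = 226.0 K. Constrained thermal stress σ = E·α·ΔT = 437.0×10³ MPa × 4.41×10⁻⁶ × 226.0 = 436 MPa (compressive).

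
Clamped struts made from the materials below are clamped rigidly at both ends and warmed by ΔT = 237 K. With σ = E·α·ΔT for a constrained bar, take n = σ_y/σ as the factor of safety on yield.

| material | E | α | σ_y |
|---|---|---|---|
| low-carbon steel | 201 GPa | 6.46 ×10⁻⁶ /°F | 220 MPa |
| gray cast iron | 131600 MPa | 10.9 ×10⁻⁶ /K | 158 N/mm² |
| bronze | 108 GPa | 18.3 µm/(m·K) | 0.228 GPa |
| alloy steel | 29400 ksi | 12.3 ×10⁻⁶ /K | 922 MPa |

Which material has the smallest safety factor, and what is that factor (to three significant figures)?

Converting E to GPa, α to ×10⁻⁶/K, σ_y to MPa, then σ and n for each:
  low-carbon steel: E = 201.0, α = 11.6, σ_y = 220.0 → σ = 554 MPa, n = 0.397
  gray cast iron: E = 131.6, α = 10.9, σ_y = 158.0 → σ = 340 MPa, n = 0.465
  bronze: E = 108.0, α = 18.3, σ_y = 228.0 → σ = 468 MPa, n = 0.487
  alloy steel: E = 202.7, α = 12.3, σ_y = 922.0 → σ = 591 MPa, n = 1.56
Smallest n: low-carbon steel with n = 0.397.

low-carbon steel, n = 0.397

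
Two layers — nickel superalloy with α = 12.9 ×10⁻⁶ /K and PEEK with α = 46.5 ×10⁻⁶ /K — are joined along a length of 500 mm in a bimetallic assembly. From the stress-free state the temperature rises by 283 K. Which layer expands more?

PEEK

α(nickel superalloy) = 12.9×10⁻⁶/K vs α(PEEK) = 46.5×10⁻⁶/K.
Higher α expands more for the same ΔT: PEEK.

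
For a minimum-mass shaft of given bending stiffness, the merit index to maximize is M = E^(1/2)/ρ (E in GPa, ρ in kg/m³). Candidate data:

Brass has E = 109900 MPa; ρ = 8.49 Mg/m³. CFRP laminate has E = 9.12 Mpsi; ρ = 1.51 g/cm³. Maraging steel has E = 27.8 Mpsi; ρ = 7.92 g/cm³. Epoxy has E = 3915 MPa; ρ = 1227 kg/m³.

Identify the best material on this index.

In SI units:
  brass: E = 109.9 GPa, ρ = 8490 kg/m³
  CFRP laminate: E = 62.88 GPa, ρ = 1510 kg/m³
  maraging steel: E = 191.7 GPa, ρ = 7920 kg/m³
  epoxy: E = 3.915 GPa, ρ = 1227 kg/m³
  CFRP laminate: M = 5.25×10⁻³
  maraging steel: M = 1.75×10⁻³
  epoxy: M = 1.61×10⁻³
  brass: M = 1.23×10⁻³
Highest index: CFRP laminate.

CFRP laminate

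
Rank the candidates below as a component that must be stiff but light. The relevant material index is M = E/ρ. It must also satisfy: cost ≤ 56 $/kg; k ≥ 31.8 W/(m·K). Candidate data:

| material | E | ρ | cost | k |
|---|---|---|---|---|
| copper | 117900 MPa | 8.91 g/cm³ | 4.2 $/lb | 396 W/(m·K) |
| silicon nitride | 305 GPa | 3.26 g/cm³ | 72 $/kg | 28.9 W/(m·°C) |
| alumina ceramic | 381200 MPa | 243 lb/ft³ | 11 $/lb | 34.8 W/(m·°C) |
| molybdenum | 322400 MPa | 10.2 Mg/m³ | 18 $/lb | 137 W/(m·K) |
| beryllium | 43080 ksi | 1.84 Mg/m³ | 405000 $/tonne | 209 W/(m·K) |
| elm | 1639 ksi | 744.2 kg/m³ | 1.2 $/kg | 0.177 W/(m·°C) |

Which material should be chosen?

Screen on constraints: cost ≤ 56 $/kg; k ≥ 31.8 W/(m·K). Survivors: copper, alumina ceramic, molybdenum.
Putting every candidate on a common basis:
  copper: E = 117.9 GPa, ρ = 8910 kg/m³
  alumina ceramic: E = 381.2 GPa, ρ = 3892 kg/m³
  molybdenum: E = 322.4 GPa, ρ = 10200 kg/m³
  alumina ceramic: M = 97.9 MN·m/kg
  molybdenum: M = 31.6 MN·m/kg
  copper: M = 13.2 MN·m/kg
Alumina ceramic has the largest M.

alumina ceramic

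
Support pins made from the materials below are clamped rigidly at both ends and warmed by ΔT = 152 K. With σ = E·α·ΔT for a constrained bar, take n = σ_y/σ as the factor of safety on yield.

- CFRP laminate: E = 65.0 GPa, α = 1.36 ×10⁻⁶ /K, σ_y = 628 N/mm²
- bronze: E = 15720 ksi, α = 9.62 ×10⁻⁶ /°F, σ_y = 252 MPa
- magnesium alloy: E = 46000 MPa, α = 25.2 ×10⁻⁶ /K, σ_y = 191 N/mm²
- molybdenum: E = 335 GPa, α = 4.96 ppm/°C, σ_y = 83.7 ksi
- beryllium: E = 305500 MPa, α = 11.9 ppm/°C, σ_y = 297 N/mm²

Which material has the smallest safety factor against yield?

Converting E to GPa, α to ×10⁻⁶/K, σ_y to MPa, then σ and n for each:
  CFRP laminate: E = 65.00, α = 1.36, σ_y = 628.0 → σ = 13.4 MPa, n = 46.7
  bronze: E = 108.4, α = 17.3, σ_y = 252.0 → σ = 285 MPa, n = 0.883
  magnesium alloy: E = 46.00, α = 25.2, σ_y = 191.0 → σ = 176 MPa, n = 1.08
  molybdenum: E = 335.0, α = 4.96, σ_y = 577.1 → σ = 253 MPa, n = 2.28
  beryllium: E = 305.5, α = 11.9, σ_y = 297.0 → σ = 553 MPa, n = 0.537
Beryllium has the lowest safety factor, n = 0.537.

beryllium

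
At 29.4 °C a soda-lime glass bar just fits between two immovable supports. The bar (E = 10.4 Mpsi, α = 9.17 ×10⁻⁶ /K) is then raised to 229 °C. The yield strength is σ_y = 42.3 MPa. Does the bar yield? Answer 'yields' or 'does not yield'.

yields

E = 10.4 Mpsi = 71.71 GPa.
ΔT = 199.6 K. Constrained thermal stress σ = E·α·ΔT = 71.71×10³ MPa × 9.17×10⁻⁶ × 199.6 = 131 MPa (compressive).
Compare to σ_y = 42.3 MPa: σ ≥ σ_y, so it yields.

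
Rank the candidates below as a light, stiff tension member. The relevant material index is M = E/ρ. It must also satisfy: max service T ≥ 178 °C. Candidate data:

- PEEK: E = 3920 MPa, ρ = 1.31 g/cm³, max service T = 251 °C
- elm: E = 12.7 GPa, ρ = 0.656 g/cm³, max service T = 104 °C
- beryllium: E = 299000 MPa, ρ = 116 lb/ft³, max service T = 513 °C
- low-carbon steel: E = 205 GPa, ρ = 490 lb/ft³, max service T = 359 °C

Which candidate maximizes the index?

beryllium

Screen on constraints: max service T ≥ 178 °C. Survivors: PEEK, beryllium, low-carbon steel.
After converting to SI:
  PEEK: E = 3.920 GPa, ρ = 1310 kg/m³
  beryllium: E = 299.0 GPa, ρ = 1858 kg/m³
  low-carbon steel: E = 205.0 GPa, ρ = 7849 kg/m³
  beryllium: M = 161 MN·m/kg
  low-carbon steel: M = 26.1 MN·m/kg
  PEEK: M = 2.99 MN·m/kg
Beryllium ranks first.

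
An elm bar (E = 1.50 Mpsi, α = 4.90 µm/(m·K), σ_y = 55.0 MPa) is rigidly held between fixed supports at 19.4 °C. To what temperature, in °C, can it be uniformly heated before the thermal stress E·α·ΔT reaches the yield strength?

E = 1.50 Mpsi = 10.34 GPa.
E·α·ΔT = 55.00 MPa ⇒ ΔT = 55.00 / (10.34×10³ × 4.90×10⁻⁶) = 1085 K.
T = 19.4 + 1085 = 1105 °C.

1100 °C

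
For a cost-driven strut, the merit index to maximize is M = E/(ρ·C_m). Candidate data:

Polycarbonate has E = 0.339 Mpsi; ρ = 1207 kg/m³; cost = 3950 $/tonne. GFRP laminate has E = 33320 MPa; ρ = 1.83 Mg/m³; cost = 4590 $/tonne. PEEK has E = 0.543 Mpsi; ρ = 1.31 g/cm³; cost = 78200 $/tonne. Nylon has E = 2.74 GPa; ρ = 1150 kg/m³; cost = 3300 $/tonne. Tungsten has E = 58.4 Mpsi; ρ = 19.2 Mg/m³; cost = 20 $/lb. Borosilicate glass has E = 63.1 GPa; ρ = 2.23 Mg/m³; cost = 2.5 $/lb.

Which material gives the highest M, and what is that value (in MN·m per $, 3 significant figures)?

In SI units:
  polycarbonate: E = 2.337 GPa, ρ = 1207 kg/m³, cost = 3.950 $/kg
  GFRP laminate: E = 33.32 GPa, ρ = 1830 kg/m³, cost = 4.590 $/kg
  PEEK: E = 3.744 GPa, ρ = 1310 kg/m³, cost = 78.20 $/kg
  nylon: E = 2.740 GPa, ρ = 1150 kg/m³, cost = 3.300 $/kg
  tungsten: E = 402.7 GPa, ρ = 19200 kg/m³, cost = 44.09 $/kg
  borosilicate glass: E = 63.10 GPa, ρ = 2230 kg/m³, cost = 5.511 $/kg
  borosilicate glass: M = 5.13 MN·m per $
  GFRP laminate: M = 3.97 MN·m per $
  nylon: M = 0.722 MN·m per $
  polycarbonate: M = 0.490 MN·m per $
  tungsten: M = 0.476 MN·m per $
  PEEK: M = 0.0365 MN·m per $
Borosilicate glass has the largest M.

borosilicate glass, M = 5.13 MN·m per $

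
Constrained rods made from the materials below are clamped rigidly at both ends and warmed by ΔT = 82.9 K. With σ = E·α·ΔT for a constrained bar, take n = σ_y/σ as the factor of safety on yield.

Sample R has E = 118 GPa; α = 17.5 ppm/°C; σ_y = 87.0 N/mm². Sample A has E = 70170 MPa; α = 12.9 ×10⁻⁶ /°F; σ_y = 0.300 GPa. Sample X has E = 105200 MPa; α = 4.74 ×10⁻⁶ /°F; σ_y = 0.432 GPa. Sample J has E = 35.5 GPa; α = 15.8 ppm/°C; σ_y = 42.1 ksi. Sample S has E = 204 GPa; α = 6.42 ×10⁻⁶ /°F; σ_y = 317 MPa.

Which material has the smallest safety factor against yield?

sample R

Per material, after unit conversion:
  sample R: E = 118.0, α = 17.5, σ_y = 87.00 → σ = 171 MPa, n = 0.508
  sample A: E = 70.17, α = 23.2, σ_y = 300.0 → σ = 135 MPa, n = 2.22
  sample X: E = 105.2, α = 8.53, σ_y = 432.0 → σ = 74.4 MPa, n = 5.81
  sample J: E = 35.50, α = 15.8, σ_y = 290.3 → σ = 46.5 MPa, n = 6.24
  sample S: E = 204.0, α = 11.6, σ_y = 317.0 → σ = 195 MPa, n = 1.62
The minimum is sample R at n = 0.508.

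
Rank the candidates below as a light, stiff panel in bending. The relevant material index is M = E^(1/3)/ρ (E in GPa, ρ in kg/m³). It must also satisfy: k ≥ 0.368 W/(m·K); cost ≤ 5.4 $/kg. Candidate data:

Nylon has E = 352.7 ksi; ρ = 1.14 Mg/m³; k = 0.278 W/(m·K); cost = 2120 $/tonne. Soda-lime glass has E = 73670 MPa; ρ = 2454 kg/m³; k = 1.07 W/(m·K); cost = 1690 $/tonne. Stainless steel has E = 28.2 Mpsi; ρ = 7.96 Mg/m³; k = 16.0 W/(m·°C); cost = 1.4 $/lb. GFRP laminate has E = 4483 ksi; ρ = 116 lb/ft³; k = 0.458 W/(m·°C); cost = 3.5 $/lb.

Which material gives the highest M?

soda-lime glass

Screen on constraints: k ≥ 0.368 W/(m·K); cost ≤ 5.4 $/kg. Survivors: soda-lime glass, stainless steel.
In SI units:
  soda-lime glass: E = 73.67 GPa, ρ = 2454 kg/m³
  stainless steel: E = 194.4 GPa, ρ = 7960 kg/m³
  soda-lime glass: M = 1.71×10⁻³
  stainless steel: M = 0.728×10⁻³
Soda-lime glass ranks first.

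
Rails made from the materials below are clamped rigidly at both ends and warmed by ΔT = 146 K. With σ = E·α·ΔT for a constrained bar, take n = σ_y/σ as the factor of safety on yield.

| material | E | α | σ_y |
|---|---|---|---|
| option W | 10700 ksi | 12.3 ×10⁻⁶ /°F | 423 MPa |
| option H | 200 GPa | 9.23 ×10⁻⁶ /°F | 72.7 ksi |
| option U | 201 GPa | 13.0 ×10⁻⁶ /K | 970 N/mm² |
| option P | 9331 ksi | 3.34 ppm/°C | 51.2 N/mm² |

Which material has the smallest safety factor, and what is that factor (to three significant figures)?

In consistent units (E in GPa, α in ×10⁻⁶/K, σ_y in MPa):
  option W: E = 73.77, α = 22.1, σ_y = 423.0 → σ = 238 MPa, n = 1.77
  option H: E = 200.0, α = 16.6, σ_y = 501.2 → σ = 485 MPa, n = 1.03
  option U: E = 201.0, α = 13.0, σ_y = 970.0 → σ = 381 MPa, n = 2.54
  option P: E = 64.33, α = 3.34, σ_y = 51.20 → σ = 31.4 MPa, n = 1.63
Option H has the lowest safety factor, n = 1.03.

option H, n = 1.03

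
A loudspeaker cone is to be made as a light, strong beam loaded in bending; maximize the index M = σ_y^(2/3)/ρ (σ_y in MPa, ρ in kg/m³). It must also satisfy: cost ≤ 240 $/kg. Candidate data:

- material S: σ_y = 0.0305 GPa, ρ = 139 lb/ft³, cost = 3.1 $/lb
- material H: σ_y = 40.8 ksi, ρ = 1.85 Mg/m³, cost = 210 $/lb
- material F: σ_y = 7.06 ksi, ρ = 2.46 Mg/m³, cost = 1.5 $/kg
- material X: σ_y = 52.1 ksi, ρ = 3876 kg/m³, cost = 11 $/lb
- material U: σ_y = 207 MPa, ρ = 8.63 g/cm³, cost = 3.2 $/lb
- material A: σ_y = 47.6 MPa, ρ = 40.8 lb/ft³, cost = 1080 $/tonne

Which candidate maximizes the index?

material A

Screen on constraints: cost ≤ 240 $/kg. Survivors: material S, material F, material X, material U, material A.
After converting to SI:
  material S: σ_y = 30.50 MPa, ρ = 2227 kg/m³
  material F: σ_y = 48.68 MPa, ρ = 2460 kg/m³
  material X: σ_y = 359.2 MPa, ρ = 3876 kg/m³
  material U: σ_y = 207.0 MPa, ρ = 8630 kg/m³
  material A: σ_y = 47.60 MPa, ρ = 653.6 kg/m³
  material A: M = 20.1×10⁻³
  material X: M = 13.0×10⁻³
  material F: M = 5.42×10⁻³
  material S: M = 4.38×10⁻³
  material U: M = 4.05×10⁻³
Material A has the largest M.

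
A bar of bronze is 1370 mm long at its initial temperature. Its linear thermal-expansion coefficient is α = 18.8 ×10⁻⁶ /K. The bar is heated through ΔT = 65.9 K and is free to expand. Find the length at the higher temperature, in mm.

ΔL = α·L₀·ΔT = 18.8×10⁻⁶ × 1370 mm × 65.90 K = 1.70 mm.
L = L₀ + ΔL = 1370 + 1.70 = 1371.7 mm.

1371.7 mm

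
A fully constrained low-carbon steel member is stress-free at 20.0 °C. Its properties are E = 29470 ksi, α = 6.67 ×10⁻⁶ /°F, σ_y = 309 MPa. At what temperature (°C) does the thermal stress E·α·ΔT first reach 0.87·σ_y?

130 °C

E = 29470 ksi = 203.2 GPa.
α = 6.67×10⁻⁶/°F × 9/5 = 12.0×10⁻⁶/K.
E·α·ΔT = 268.8 MPa ⇒ ΔT = 268.8 / (203.2×10³ × 12.0×10⁻⁶) = 110.2 K.
T = 20.0 + 110.2 = 130.2 °C.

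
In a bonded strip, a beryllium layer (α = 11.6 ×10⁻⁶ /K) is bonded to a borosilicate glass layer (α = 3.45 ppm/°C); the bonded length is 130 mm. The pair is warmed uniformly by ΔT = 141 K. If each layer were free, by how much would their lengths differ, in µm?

Δα = |11.6 − 3.45|×10⁻⁶/K = 8.15×10⁻⁶/K.
ΔL_mismatch = Δα·L·ΔT = 8.15×10⁻⁶ × 130.0 mm × 141.0 K = 149 µm.

149 µm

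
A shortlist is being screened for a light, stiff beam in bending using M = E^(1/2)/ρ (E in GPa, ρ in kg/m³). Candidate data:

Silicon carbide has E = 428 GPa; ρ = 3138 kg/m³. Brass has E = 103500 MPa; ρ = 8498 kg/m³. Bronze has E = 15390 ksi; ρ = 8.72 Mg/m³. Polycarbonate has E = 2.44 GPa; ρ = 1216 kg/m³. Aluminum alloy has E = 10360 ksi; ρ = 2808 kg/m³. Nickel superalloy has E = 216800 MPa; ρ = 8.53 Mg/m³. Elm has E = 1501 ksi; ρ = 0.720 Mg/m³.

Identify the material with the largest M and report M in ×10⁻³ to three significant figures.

Normalizing units and computing the index:
  silicon carbide: E = 428.0 GPa, ρ = 3138 kg/m³
  brass: E = 103.5 GPa, ρ = 8498 kg/m³
  bronze: E = 106.1 GPa, ρ = 8720 kg/m³
  polycarbonate: E = 2.440 GPa, ρ = 1216 kg/m³
  aluminum alloy: E = 71.43 GPa, ρ = 2808 kg/m³
  nickel superalloy: E = 216.8 GPa, ρ = 8530 kg/m³
  elm: E = 10.35 GPa, ρ = 720.0 kg/m³
  silicon carbide: M = 6.59×10⁻³
  elm: M = 4.47×10⁻³
  aluminum alloy: M = 3.01×10⁻³
  nickel superalloy: M = 1.73×10⁻³
  polycarbonate: M = 1.28×10⁻³
  brass: M = 1.20×10⁻³
  bronze: M = 1.18×10⁻³
Highest index: silicon carbide.

silicon carbide, M = 6.59×10⁻³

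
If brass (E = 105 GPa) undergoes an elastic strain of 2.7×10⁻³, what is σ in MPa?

σ = E·ε = 105000 MPa × 2.7×10⁻³ = 284 MPa.

284 MPa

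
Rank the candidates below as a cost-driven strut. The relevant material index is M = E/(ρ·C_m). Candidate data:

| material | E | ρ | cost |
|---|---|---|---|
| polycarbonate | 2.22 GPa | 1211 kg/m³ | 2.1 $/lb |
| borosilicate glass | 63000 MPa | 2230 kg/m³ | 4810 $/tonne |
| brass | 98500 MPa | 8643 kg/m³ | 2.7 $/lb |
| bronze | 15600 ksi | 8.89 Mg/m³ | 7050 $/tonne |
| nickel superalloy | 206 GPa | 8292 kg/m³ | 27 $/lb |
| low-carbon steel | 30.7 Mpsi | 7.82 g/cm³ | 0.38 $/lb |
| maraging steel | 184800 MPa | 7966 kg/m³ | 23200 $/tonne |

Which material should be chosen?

After converting to SI:
  polycarbonate: E = 2.220 GPa, ρ = 1211 kg/m³, cost = 4.630 $/kg
  borosilicate glass: E = 63.00 GPa, ρ = 2230 kg/m³, cost = 4.810 $/kg
  brass: E = 98.50 GPa, ρ = 8643 kg/m³, cost = 5.952 $/kg
  bronze: E = 107.6 GPa, ρ = 8890 kg/m³, cost = 7.050 $/kg
  nickel superalloy: E = 206.0 GPa, ρ = 8292 kg/m³, cost = 59.52 $/kg
  low-carbon steel: E = 211.7 GPa, ρ = 7820 kg/m³, cost = 0.8377 $/kg
  maraging steel: E = 184.8 GPa, ρ = 7966 kg/m³, cost = 23.20 $/kg
  low-carbon steel: M = 32.3 MN·m per $
  borosilicate glass: M = 5.87 MN·m per $
  brass: M = 1.91 MN·m per $
  bronze: M = 1.72 MN·m per $
  maraging steel: M = 1.00 MN·m per $
  nickel superalloy: M = 0.417 MN·m per $
  polycarbonate: M = 0.396 MN·m per $
Low-carbon steel ranks first.

low-carbon steel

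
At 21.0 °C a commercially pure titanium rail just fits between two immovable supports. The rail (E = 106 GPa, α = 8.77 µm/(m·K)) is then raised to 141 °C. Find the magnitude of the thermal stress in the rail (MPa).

ΔT = 120.0 K. Constrained thermal stress σ = E·α·ΔT = 106.0×10³ MPa × 8.77×10⁻⁶ × 120.0 = 112 MPa (compressive).

112 MPa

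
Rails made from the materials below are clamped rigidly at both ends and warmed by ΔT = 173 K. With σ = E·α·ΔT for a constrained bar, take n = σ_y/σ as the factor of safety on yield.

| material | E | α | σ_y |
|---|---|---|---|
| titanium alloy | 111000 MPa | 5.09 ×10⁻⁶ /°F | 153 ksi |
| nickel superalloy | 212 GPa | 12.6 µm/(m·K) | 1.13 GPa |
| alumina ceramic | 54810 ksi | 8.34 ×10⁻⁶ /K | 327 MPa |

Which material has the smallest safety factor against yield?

With everything in SI (GPa, ×10⁻⁶/K, MPa):
  titanium alloy: E = 111.0, α = 9.16, σ_y = 1055 → σ = 176 MPa, n = 6.00
  nickel superalloy: E = 212.0, α = 12.6, σ_y = 1130 → σ = 462 MPa, n = 2.45
  alumina ceramic: E = 377.9, α = 8.34, σ_y = 327.0 → σ = 545 MPa, n = 0.600
The minimum is alumina ceramic at n = 0.600.

alumina ceramic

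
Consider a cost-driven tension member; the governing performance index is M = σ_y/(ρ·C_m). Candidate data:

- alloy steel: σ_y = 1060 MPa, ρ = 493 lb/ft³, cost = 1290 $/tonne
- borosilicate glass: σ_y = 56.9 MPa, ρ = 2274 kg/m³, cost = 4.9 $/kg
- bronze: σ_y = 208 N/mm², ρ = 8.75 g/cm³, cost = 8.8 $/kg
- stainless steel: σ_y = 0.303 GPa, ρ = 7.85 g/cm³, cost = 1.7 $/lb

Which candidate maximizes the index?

alloy steel

In SI units:
  alloy steel: σ_y = 1060 MPa, ρ = 7897 kg/m³, cost = 1.290 $/kg
  borosilicate glass: σ_y = 56.90 MPa, ρ = 2274 kg/m³, cost = 4.900 $/kg
  bronze: σ_y = 208.0 MPa, ρ = 8750 kg/m³, cost = 8.800 $/kg
  stainless steel: σ_y = 303.0 MPa, ρ = 7850 kg/m³, cost = 3.748 $/kg
  alloy steel: M = 104 kN·m per $
  stainless steel: M = 10.3 kN·m per $
  borosilicate glass: M = 5.11 kN·m per $
  bronze: M = 2.70 kN·m per $
Alloy steel ranks first.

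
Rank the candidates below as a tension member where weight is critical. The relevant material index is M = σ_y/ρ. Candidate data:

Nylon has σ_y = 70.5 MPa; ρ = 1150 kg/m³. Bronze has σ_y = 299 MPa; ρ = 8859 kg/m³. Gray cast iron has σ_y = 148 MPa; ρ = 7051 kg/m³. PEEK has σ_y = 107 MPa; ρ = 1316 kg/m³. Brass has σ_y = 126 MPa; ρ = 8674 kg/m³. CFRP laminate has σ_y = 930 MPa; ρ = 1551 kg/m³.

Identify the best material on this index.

CFRP laminate

Per-candidate index values:
  CFRP laminate: M = 600 kN·m/kg
  PEEK: M = 81.3 kN·m/kg
  nylon: M = 61.3 kN·m/kg
  bronze: M = 33.8 kN·m/kg
  gray cast iron: M = 21.0 kN·m/kg
  brass: M = 14.5 kN·m/kg
CFRP laminate ranks first.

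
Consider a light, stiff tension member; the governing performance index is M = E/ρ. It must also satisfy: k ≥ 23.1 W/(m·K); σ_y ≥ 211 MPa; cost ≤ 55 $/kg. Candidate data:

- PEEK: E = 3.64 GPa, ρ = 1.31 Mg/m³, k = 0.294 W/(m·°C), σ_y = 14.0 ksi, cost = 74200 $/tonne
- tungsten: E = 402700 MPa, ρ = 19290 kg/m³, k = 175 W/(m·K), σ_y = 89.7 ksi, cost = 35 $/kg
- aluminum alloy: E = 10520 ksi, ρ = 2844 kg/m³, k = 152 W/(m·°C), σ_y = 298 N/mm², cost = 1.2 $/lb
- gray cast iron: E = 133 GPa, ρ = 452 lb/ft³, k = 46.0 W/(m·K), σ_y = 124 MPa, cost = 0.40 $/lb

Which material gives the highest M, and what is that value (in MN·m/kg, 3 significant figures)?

Screen on constraints: k ≥ 23.1 W/(m·K); σ_y ≥ 211 MPa; cost ≤ 55 $/kg. Survivors: tungsten, aluminum alloy.
Normalizing units and computing the index:
  tungsten: E = 402.7 GPa, ρ = 19290 kg/m³
  aluminum alloy: E = 72.53 GPa, ρ = 2844 kg/m³
  aluminum alloy: M = 25.5 MN·m/kg
  tungsten: M = 20.9 MN·m/kg
Aluminum alloy ranks first.

aluminum alloy, M = 25.5 MN·m/kg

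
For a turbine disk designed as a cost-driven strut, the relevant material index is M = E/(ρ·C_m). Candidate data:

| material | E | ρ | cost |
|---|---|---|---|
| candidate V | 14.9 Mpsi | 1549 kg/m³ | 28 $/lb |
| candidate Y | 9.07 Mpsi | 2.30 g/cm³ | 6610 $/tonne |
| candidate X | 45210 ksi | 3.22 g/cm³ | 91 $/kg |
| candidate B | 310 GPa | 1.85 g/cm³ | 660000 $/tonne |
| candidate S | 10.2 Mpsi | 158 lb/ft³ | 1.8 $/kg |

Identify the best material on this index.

Normalizing units and computing the index:
  candidate V: E = 102.7 GPa, ρ = 1549 kg/m³, cost = 61.73 $/kg
  candidate Y: E = 62.54 GPa, ρ = 2300 kg/m³, cost = 6.610 $/kg
  candidate X: E = 311.7 GPa, ρ = 3220 kg/m³, cost = 91.00 $/kg
  candidate B: E = 310.0 GPa, ρ = 1850 kg/m³, cost = 660.0 $/kg
  candidate S: E = 70.33 GPa, ρ = 2531 kg/m³, cost = 1.800 $/kg
  candidate S: M = 15.4 MN·m per $
  candidate Y: M = 4.11 MN·m per $
  candidate V: M = 1.07 MN·m per $
  candidate X: M = 1.06 MN·m per $
  candidate B: M = 0.254 MN·m per $
Highest index: candidate S.

candidate S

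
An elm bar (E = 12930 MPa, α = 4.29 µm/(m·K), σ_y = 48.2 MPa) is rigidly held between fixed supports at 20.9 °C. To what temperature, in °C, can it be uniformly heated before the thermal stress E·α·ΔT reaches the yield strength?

890 °C

E = 12930 MPa = 12.93 GPa.
E·α·ΔT = 48.20 MPa ⇒ ΔT = 48.20 / (12.93×10³ × 4.29×10⁻⁶) = 868.9 K.
T = 20.9 + 868.9 = 889.8 °C.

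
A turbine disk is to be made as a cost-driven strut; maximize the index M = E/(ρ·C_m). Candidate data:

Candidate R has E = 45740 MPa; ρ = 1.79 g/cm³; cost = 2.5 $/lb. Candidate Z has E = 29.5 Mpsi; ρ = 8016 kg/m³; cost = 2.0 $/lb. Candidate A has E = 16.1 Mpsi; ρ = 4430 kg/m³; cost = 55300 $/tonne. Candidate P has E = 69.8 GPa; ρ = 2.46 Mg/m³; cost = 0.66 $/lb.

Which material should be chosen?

Normalizing units and computing the index:
  candidate R: E = 45.74 GPa, ρ = 1790 kg/m³, cost = 5.511 $/kg
  candidate Z: E = 203.4 GPa, ρ = 8016 kg/m³, cost = 4.409 $/kg
  candidate A: E = 111.0 GPa, ρ = 4430 kg/m³, cost = 55.30 $/kg
  candidate P: E = 69.80 GPa, ρ = 2460 kg/m³, cost = 1.455 $/kg
  candidate P: M = 19.5 MN·m per $
  candidate Z: M = 5.75 MN·m per $
  candidate R: M = 4.64 MN·m per $
  candidate A: M = 0.453 MN·m per $
Candidate P has the largest M.

candidate P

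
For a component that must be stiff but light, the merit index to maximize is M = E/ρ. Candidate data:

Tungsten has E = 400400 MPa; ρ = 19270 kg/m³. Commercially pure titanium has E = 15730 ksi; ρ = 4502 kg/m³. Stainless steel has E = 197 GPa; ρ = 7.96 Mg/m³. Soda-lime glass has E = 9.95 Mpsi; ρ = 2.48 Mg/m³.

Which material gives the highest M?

soda-lime glass

Putting every candidate on a common basis:
  tungsten: E = 400.4 GPa, ρ = 19270 kg/m³
  commercially pure titanium: E = 108.5 GPa, ρ = 4502 kg/m³
  stainless steel: E = 197.0 GPa, ρ = 7960 kg/m³
  soda-lime glass: E = 68.60 GPa, ρ = 2480 kg/m³
  soda-lime glass: M = 27.7 MN·m/kg
  stainless steel: M = 24.7 MN·m/kg
  commercially pure titanium: M = 24.1 MN·m/kg
  tungsten: M = 20.8 MN·m/kg
Soda-lime glass has the largest M.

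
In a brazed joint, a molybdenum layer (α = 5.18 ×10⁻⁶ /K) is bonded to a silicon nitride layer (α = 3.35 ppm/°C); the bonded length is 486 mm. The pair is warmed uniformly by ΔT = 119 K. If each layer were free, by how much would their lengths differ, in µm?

Δα = |5.18 − 3.35|×10⁻⁶/K = 1.83×10⁻⁶/K.
ΔL_mismatch = Δα·L·ΔT = 1.83×10⁻⁶ × 486.0 mm × 119.0 K = 106 µm.

106 µm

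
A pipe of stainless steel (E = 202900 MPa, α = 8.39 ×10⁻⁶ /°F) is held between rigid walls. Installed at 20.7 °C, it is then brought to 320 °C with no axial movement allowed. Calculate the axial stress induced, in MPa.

E = 202900 MPa = 202.9 GPa.
α = 8.39×10⁻⁶/°F × 9/5 = 15.1×10⁻⁶/K.
ΔT = 299.3 K. Constrained thermal stress σ = E·α·ΔT = 202.9×10³ MPa × 15.1×10⁻⁶ × 299.3 = 917 MPa (compressive).

917 MPa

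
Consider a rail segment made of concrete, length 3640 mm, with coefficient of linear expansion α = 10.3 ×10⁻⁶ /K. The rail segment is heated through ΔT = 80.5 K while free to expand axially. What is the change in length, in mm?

ΔL = α·L₀·ΔT = 10.3×10⁻⁶ × 3640 mm × 80.50 K = 3.02 mm.

3.02 mm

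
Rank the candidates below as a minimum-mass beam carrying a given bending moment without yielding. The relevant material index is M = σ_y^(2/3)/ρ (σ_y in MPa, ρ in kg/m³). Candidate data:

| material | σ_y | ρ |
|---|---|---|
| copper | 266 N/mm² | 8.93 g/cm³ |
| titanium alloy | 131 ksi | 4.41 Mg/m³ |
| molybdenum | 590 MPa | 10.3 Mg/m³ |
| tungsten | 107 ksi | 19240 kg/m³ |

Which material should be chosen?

titanium alloy

Normalizing units and computing the index:
  copper: σ_y = 266.0 MPa, ρ = 8930 kg/m³
  titanium alloy: σ_y = 903.2 MPa, ρ = 4410 kg/m³
  molybdenum: σ_y = 590.0 MPa, ρ = 10300 kg/m³
  tungsten: σ_y = 737.7 MPa, ρ = 19240 kg/m³
  titanium alloy: M = 21.2×10⁻³
  molybdenum: M = 6.83×10⁻³
  copper: M = 4.63×10⁻³
  tungsten: M = 4.24×10⁻³
Titanium alloy has the largest M.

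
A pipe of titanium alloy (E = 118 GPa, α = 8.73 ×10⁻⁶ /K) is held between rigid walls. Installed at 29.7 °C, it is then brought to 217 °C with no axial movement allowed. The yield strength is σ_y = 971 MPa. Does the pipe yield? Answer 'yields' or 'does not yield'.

does not yield

ΔT = 187.3 K. Constrained thermal stress σ = E·α·ΔT = 118.0×10³ MPa × 8.73×10⁻⁶ × 187.3 = 193 MPa (compressive).
Compare to σ_y = 971 MPa: σ < σ_y, so it does not yield.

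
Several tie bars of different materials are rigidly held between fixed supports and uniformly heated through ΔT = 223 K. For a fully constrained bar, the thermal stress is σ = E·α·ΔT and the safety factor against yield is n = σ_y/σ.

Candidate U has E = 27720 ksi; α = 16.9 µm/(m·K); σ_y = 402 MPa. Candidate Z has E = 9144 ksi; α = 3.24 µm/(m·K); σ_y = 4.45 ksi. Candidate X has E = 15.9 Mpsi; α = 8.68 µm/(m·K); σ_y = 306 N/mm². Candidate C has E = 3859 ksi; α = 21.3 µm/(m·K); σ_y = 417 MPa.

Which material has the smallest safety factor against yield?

candidate U

Per material, after unit conversion:
  candidate U: E = 191.1, α = 16.9, σ_y = 402.0 → σ = 720 MPa, n = 0.558
  candidate Z: E = 63.05, α = 3.24, σ_y = 30.68 → σ = 45.6 MPa, n = 0.674
  candidate X: E = 109.6, α = 8.68, σ_y = 306.0 → σ = 212 MPa, n = 1.44
  candidate C: E = 26.61, α = 21.3, σ_y = 417.0 → σ = 126 MPa, n = 3.30
Candidate U has the lowest safety factor, n = 0.558.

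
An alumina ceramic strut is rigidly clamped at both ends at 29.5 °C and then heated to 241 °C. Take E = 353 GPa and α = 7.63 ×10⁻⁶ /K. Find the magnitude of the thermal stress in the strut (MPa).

ΔT = 211.5 K. Constrained thermal stress σ = E·α·ΔT = 353.0×10³ MPa × 7.63×10⁻⁶ × 211.5 = 570 MPa (compressive).

570 MPa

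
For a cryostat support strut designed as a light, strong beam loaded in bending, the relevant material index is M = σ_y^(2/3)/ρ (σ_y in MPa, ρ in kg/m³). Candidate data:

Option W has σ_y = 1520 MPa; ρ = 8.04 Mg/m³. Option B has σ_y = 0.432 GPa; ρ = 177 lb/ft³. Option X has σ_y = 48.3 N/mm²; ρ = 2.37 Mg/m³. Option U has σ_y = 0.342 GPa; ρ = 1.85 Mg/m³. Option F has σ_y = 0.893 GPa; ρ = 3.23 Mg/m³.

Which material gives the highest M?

Convert each candidate to consistent units, then evaluate M:
  option W: σ_y = 1520 MPa, ρ = 8040 kg/m³
  option B: σ_y = 432.0 MPa, ρ = 2835 kg/m³
  option X: σ_y = 48.30 MPa, ρ = 2370 kg/m³
  option U: σ_y = 342.0 MPa, ρ = 1850 kg/m³
  option F: σ_y = 893.0 MPa, ρ = 3230 kg/m³
  option F: M = 28.7×10⁻³
  option U: M = 26.4×10⁻³
  option B: M = 20.2×10⁻³
  option W: M = 16.4×10⁻³
  option X: M = 5.60×10⁻³
Highest index: option F.

option F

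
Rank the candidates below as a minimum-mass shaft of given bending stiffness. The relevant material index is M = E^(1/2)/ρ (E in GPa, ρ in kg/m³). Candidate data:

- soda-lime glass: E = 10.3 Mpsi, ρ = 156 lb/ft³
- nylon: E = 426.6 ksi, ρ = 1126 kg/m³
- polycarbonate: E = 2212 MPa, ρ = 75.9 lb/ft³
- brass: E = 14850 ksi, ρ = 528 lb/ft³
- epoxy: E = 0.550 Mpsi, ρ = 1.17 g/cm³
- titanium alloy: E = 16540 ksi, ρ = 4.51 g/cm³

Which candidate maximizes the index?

Putting every candidate on a common basis:
  soda-lime glass: E = 71.02 GPa, ρ = 2499 kg/m³
  nylon: E = 2.941 GPa, ρ = 1126 kg/m³
  polycarbonate: E = 2.212 GPa, ρ = 1216 kg/m³
  brass: E = 102.4 GPa, ρ = 8458 kg/m³
  epoxy: E = 3.792 GPa, ρ = 1170 kg/m³
  titanium alloy: E = 114.0 GPa, ρ = 4510 kg/m³
  soda-lime glass: M = 3.37×10⁻³
  titanium alloy: M = 2.37×10⁻³
  epoxy: M = 1.66×10⁻³
  nylon: M = 1.52×10⁻³
  polycarbonate: M = 1.22×10⁻³
  brass: M = 1.20×10⁻³
Soda-lime glass ranks first.

soda-lime glass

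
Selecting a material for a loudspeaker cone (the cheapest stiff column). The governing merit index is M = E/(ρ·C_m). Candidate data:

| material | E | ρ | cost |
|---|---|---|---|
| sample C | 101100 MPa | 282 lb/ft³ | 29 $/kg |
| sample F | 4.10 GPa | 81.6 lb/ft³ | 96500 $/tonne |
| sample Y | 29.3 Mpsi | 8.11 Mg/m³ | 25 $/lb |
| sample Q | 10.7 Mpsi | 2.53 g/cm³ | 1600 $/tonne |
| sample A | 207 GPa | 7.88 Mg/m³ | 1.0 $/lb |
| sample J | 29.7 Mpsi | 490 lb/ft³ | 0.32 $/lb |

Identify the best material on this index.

In SI units:
  sample C: E = 101.1 GPa, ρ = 4517 kg/m³, cost = 29.00 $/kg
  sample F: E = 4.100 GPa, ρ = 1307 kg/m³, cost = 96.50 $/kg
  sample Y: E = 202.0 GPa, ρ = 8110 kg/m³, cost = 55.11 $/kg
  sample Q: E = 73.77 GPa, ρ = 2530 kg/m³, cost = 1.600 $/kg
  sample A: E = 207.0 GPa, ρ = 7880 kg/m³, cost = 2.205 $/kg
  sample J: E = 204.8 GPa, ρ = 7849 kg/m³, cost = 0.7055 $/kg
  sample J: M = 37.0 MN·m per $
  sample Q: M = 18.2 MN·m per $
  sample A: M = 11.9 MN·m per $
  sample C: M = 0.772 MN·m per $
  sample Y: M = 0.452 MN·m per $
  sample F: M = 0.0325 MN·m per $
The maximum is for sample J.

sample J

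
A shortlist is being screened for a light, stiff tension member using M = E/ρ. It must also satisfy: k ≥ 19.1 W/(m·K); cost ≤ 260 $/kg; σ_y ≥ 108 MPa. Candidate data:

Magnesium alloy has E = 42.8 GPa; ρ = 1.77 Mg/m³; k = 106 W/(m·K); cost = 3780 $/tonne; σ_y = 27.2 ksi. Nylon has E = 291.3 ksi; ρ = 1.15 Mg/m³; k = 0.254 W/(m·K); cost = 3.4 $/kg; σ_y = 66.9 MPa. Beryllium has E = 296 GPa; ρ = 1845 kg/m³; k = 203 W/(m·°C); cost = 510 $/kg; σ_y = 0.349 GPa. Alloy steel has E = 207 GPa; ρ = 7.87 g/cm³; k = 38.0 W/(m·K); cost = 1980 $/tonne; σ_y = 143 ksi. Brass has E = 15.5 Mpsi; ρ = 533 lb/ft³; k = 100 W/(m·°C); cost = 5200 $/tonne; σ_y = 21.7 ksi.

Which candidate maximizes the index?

alloy steel

Screen on constraints: k ≥ 19.1 W/(m·K); cost ≤ 260 $/kg; σ_y ≥ 108 MPa. Survivors: magnesium alloy, alloy steel, brass.
Putting every candidate on a common basis:
  magnesium alloy: E = 42.80 GPa, ρ = 1770 kg/m³
  alloy steel: E = 207.0 GPa, ρ = 7870 kg/m³
  brass: E = 106.9 GPa, ρ = 8538 kg/m³
  alloy steel: M = 26.3 MN·m/kg
  magnesium alloy: M = 24.2 MN·m/kg
  brass: M = 12.5 MN·m/kg
Alloy steel has the largest M.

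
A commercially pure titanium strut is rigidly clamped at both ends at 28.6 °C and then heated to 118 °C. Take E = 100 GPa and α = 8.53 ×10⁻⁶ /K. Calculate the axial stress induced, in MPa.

76.3 MPa

ΔT = 89.40 K. Constrained thermal stress σ = E·α·ΔT = 100.0×10³ MPa × 8.53×10⁻⁶ × 89.40 = 76.3 MPa (compressive).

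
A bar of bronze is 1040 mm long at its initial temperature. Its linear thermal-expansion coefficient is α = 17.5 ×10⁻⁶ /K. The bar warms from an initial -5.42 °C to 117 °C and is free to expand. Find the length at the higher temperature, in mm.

1042.2 mm

ΔT = 117 − (-5.42) = 122.4 K.
ΔL = α·L₀·ΔT = 17.5×10⁻⁶ × 1040 mm × 122.4 K = 2.23 mm.
L = L₀ + ΔL = 1040 + 2.23 = 1042.2 mm.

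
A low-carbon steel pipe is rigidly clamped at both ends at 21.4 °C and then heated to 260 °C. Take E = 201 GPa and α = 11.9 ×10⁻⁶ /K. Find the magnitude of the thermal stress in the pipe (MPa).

ΔT = 238.6 K. Constrained thermal stress σ = E·α·ΔT = 201.0×10³ MPa × 11.9×10⁻⁶ × 238.6 = 571 MPa (compressive).

571 MPa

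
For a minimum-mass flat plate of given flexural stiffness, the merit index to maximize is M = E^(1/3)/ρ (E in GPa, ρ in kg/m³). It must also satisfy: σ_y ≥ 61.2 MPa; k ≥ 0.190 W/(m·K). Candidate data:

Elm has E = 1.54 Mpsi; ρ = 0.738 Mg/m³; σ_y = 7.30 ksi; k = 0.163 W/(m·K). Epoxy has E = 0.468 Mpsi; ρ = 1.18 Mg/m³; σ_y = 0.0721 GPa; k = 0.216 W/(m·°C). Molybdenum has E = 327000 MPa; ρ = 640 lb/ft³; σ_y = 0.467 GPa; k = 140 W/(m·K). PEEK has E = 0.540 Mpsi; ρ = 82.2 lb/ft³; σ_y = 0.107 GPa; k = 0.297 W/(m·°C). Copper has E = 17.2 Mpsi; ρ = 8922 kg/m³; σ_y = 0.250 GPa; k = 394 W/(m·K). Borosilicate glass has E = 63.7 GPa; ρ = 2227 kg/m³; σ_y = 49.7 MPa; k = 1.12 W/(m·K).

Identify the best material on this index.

Screen on constraints: σ_y ≥ 61.2 MPa; k ≥ 0.190 W/(m·K). Survivors: epoxy, molybdenum, PEEK, copper.
Putting every candidate on a common basis:
  epoxy: E = 3.227 GPa, ρ = 1180 kg/m³
  molybdenum: E = 327.0 GPa, ρ = 10250 kg/m³
  PEEK: E = 3.723 GPa, ρ = 1317 kg/m³
  copper: E = 118.6 GPa, ρ = 8922 kg/m³
  epoxy: M = 1.25×10⁻³
  PEEK: M = 1.18×10⁻³
  molybdenum: M = 0.672×10⁻³
  copper: M = 0.551×10⁻³
The maximum is for epoxy.

epoxy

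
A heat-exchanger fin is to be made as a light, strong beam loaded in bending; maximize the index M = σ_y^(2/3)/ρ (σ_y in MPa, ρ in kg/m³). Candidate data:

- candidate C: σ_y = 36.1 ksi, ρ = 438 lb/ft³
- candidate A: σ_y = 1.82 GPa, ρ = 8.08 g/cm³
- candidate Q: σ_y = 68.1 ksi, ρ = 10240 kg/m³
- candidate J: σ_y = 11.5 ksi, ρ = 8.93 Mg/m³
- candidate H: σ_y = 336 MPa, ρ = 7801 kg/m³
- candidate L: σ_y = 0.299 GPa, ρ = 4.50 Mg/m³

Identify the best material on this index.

After converting to SI:
  candidate C: σ_y = 248.9 MPa, ρ = 7016 kg/m³
  candidate A: σ_y = 1820 MPa, ρ = 8080 kg/m³
  candidate Q: σ_y = 469.5 MPa, ρ = 10240 kg/m³
  candidate J: σ_y = 79.29 MPa, ρ = 8930 kg/m³
  candidate H: σ_y = 336.0 MPa, ρ = 7801 kg/m³
  candidate L: σ_y = 299.0 MPa, ρ = 4500 kg/m³
  candidate A: M = 18.4×10⁻³
  candidate L: M = 9.94×10⁻³
  candidate H: M = 6.20×10⁻³
  candidate Q: M = 5.90×10⁻³
  candidate C: M = 5.64×10⁻³
  candidate J: M = 2.07×10⁻³
The maximum is for candidate A.

candidate A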